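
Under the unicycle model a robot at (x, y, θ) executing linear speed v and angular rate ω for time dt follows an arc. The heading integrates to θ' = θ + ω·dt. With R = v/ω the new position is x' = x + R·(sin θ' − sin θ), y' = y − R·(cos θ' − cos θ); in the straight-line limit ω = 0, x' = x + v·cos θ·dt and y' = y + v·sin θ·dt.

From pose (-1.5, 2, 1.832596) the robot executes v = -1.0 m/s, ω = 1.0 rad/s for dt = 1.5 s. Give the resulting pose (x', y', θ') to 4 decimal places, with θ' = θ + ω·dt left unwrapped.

(-0.3442, 1.2770, 3.3326)

θ' = 1.8326 + 1.0·1.5 = 3.3326
R = v/ω = -1.0/1.0 = -1.0000
x' = -1.5 + -1.0000·(sin 3.3326 − sin 1.8326) = -0.3442
y' = 2 − -1.0000·(cos 3.3326 − cos 1.8326) = 1.2770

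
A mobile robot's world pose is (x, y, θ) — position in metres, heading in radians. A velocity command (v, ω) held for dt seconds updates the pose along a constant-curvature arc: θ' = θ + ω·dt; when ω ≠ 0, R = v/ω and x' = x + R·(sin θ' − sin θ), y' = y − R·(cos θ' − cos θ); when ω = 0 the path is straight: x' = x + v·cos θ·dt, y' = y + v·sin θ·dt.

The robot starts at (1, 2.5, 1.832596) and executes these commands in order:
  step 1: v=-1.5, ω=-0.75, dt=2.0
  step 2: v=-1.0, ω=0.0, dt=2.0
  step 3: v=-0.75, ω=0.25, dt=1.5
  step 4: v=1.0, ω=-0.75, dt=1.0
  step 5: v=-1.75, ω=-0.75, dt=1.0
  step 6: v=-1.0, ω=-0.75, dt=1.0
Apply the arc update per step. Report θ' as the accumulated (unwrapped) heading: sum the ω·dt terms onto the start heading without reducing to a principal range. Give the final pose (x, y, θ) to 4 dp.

step 1: θ'=0.3326 (R=2.0000) → pose (-0.2789, 0.0920, 0.3326)
step 2: θ'=0.3326 (straight) → pose (-2.1693, -0.5610, 0.3326)
step 3: θ'=0.7076 (R=-3.0000) → pose (-3.1398, -1.1168, 0.7076)
step 4: θ'=-0.0424 (R=-1.3333) → pose (-2.2166, -0.7979, -0.0424)
step 5: θ'=-0.7924 (R=2.3333) → pose (-3.7791, -0.1050, -0.7924)
step 6: θ'=-1.5424 (R=1.3333) → pose (-4.1625, 0.7933, -1.5424)

(-4.1625, 0.7933, -1.5424)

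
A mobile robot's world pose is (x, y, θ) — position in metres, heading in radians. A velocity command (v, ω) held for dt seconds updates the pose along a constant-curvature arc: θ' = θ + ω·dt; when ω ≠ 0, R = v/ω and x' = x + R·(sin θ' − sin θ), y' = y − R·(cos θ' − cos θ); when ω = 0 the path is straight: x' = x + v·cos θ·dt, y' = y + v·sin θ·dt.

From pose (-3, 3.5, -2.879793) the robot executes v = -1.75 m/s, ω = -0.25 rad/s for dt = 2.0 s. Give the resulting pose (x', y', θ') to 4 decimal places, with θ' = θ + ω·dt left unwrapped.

θ' = -2.8798 + -0.25·2.0 = -3.3798
R = v/ω = -1.75/-0.25 = 7.0000
x' = -3 + 7.0000·(sin -3.3798 − sin -2.8798) = 0.4634
y' = 3.5 − 7.0000·(cos -3.3798 − cos -2.8798) = 3.5409

(0.4634, 3.5409, -3.3798)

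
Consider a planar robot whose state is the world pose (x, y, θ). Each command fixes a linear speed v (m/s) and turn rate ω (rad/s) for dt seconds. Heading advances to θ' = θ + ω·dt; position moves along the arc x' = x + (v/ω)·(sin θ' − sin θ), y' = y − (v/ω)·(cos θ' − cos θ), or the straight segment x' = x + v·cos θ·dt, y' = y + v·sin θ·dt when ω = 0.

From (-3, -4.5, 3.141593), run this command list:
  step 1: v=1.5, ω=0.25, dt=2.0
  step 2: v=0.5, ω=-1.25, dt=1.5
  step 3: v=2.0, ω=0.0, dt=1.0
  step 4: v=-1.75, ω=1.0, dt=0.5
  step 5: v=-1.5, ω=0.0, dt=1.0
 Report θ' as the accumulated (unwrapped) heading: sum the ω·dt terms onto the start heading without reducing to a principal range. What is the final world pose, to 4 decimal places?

(-5.5149, -4.9321, 2.2666)

step 1: θ'=3.6416 (R=6.0000) → pose (-5.8766, -5.2345, 3.6416)
step 2: θ'=1.7666 (R=-0.4000) → pose (-6.4607, -4.9613, 1.7666)
step 3: θ'=1.7666 (straight) → pose (-6.8498, -2.9995, 1.7666)
step 4: θ'=2.2666 (R=-1.7500) → pose (-6.4764, -3.7808, 2.2666)
step 5: θ'=2.2666 (straight) → pose (-5.5149, -4.9321, 2.2666)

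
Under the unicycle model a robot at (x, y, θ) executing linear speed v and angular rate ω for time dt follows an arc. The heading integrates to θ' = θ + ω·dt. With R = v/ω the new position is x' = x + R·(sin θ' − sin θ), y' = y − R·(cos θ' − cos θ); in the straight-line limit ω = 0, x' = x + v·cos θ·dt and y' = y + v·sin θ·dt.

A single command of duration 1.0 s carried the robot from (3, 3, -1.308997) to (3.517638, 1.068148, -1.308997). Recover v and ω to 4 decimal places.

Δθ = -1.308997 − -1.308997 = 0.000000
ω = Δθ/dt = 0.000000/1.0 = 0.0000
ω = 0 → v = (Δx·cos θ + Δy·sin θ)/dt = 2.0000

v = 2.0000, ω = 0.0000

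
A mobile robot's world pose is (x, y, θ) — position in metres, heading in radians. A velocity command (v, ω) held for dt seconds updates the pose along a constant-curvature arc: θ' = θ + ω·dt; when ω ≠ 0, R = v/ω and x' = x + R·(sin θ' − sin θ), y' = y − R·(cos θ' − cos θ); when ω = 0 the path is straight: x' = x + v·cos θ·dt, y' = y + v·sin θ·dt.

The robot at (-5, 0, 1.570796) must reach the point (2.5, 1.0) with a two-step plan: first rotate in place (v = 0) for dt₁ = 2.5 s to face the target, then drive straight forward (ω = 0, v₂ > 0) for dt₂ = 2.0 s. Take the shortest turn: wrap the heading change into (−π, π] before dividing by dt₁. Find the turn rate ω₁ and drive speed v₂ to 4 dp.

ω₁ = -0.5753, v₂ = 3.7832

heading to target = atan2(1−0, 2.5−-5) = 0.1326
Δθ = wrap(0.1326 − 1.5708) = -1.4382; ω₁ = Δθ/dt₁ = -0.5753
distance = √((2.5−-5)² + (1−0)²) = 7.5664; v₂ = distance/dt₂ = 3.7832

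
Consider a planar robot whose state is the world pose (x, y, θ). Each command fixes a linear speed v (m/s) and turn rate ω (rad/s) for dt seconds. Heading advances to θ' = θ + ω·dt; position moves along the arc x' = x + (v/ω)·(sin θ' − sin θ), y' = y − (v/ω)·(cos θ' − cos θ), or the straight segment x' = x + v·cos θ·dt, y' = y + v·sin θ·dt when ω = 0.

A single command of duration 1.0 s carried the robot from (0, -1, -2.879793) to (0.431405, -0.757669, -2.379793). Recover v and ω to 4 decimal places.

Δθ = -2.379793 − -2.879793 = 0.500000
ω = Δθ/dt = 0.500000/1.0 = 0.5000
R = Δx/(sin θ' − sin θ) = -1.0000
v = R·ω = -1.0000·0.5000 = -0.5000

v = -0.5000, ω = 0.5000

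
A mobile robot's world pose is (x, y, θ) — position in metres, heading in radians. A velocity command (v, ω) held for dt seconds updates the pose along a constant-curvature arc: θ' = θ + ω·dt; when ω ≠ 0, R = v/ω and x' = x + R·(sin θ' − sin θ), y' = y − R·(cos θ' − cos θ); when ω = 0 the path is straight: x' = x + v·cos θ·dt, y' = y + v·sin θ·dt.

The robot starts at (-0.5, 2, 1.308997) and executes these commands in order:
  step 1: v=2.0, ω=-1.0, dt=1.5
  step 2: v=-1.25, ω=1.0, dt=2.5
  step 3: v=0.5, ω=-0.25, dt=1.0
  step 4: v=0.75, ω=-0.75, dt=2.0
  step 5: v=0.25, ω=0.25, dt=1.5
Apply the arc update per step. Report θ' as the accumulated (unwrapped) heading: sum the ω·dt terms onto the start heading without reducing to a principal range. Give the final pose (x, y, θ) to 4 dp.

(0.9891, 3.3554, 0.9340)

step 1: θ'=-0.1910 (R=-2.0000) → pose (1.8115, 3.4460, -0.1910)
step 2: θ'=2.3090 (R=-1.2500) → pose (0.6496, 1.3775, 2.3090)
step 3: θ'=2.0590 (R=-2.0000) → pose (0.3626, 1.7854, 2.0590)
step 4: θ'=0.5590 (R=-1.0000) → pose (0.7155, 3.1022, 0.5590)
step 5: θ'=0.9340 (R=1.0000) → pose (0.9891, 3.3554, 0.9340)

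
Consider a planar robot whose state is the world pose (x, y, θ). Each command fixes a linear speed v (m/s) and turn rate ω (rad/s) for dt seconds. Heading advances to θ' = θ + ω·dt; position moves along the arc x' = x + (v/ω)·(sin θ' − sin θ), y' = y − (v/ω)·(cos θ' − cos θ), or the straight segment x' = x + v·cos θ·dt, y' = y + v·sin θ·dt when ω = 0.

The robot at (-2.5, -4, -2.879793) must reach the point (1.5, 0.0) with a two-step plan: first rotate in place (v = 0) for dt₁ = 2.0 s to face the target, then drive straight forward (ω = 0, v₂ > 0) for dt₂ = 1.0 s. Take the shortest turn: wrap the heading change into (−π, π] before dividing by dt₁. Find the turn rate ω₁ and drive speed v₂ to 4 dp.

heading to target = atan2(0−-4, 1.5−-2.5) = 0.7854
Δθ = wrap(0.7854 − -2.8798) = -2.6180; ω₁ = Δθ/dt₁ = -1.3090
distance = √((1.5−-2.5)² + (0−-4)²) = 5.6569; v₂ = distance/dt₂ = 5.6569

ω₁ = -1.3090, v₂ = 5.6569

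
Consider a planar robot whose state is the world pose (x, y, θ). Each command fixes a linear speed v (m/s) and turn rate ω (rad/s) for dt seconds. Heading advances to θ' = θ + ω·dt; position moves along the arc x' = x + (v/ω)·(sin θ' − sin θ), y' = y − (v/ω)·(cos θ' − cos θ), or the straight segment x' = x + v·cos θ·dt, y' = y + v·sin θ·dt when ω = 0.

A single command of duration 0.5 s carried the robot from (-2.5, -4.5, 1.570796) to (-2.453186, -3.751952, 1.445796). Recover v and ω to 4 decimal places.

Δθ = 1.445796 − 1.570796 = -0.125000
ω = Δθ/dt = -0.125000/0.5 = -0.2500
R = −Δy/(cos θ' − cos θ) = -6.0000
v = R·ω = -6.0000·-0.2500 = 1.5000

v = 1.5000, ω = -0.2500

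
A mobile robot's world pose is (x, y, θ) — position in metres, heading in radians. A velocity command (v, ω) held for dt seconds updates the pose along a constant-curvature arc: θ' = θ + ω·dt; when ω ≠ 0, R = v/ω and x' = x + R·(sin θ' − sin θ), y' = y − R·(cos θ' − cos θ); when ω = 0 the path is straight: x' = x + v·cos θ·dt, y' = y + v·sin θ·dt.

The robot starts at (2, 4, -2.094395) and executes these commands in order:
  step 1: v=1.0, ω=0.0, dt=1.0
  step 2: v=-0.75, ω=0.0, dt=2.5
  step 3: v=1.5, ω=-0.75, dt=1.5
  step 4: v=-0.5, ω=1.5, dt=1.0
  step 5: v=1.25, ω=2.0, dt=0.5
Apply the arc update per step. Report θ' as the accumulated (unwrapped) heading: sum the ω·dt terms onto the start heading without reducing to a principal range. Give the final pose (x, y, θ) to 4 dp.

step 1: θ'=-2.0944 (straight) → pose (1.5000, 3.1340, -2.0944)
step 2: θ'=-2.0944 (straight) → pose (2.4375, 4.7578, -2.0944)
step 3: θ'=-3.2194 (R=-2.0000) → pose (0.5500, 3.7638, -3.2194)
step 4: θ'=-1.7194 (R=-0.3333) → pose (0.9056, 4.0468, -1.7194)
step 5: θ'=-0.7194 (R=0.6250) → pose (1.1119, 3.4841, -0.7194)

(1.1119, 3.4841, -0.7194)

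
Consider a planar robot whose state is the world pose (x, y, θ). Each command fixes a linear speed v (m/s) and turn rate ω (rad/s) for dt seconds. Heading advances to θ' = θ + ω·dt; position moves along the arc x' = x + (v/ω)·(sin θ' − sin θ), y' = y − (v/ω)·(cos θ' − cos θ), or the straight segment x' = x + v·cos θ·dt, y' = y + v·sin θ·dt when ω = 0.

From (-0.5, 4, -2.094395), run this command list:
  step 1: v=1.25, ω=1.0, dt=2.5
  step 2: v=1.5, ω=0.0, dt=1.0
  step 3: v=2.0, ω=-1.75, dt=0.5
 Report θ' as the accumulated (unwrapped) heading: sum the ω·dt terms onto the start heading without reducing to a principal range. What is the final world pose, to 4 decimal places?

step 1: θ'=0.4056 (R=1.2500) → pose (1.0758, 2.2264, 0.4056)
step 2: θ'=0.4056 (straight) → pose (2.4540, 2.8183, 0.4056)
step 3: θ'=-0.4694 (R=-1.1429) → pose (3.4220, 2.7874, -0.4694)

(3.4220, 2.7874, -0.4694)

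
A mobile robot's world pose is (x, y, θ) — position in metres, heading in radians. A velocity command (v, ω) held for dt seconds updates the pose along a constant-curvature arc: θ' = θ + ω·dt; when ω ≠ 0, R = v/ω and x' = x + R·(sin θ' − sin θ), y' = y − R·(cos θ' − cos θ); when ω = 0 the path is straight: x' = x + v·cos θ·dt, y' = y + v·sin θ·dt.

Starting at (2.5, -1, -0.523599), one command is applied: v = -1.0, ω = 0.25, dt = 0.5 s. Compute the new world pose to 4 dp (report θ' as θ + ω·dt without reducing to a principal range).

θ' = -0.5236 + 0.25·0.5 = -0.3986
R = v/ω = -1.0/0.25 = -4.0000
x' = 2.5 + -4.0000·(sin -0.3986 − sin -0.5236) = 2.0525
y' = -1 − -4.0000·(cos -0.3986 − cos -0.5236) = -0.7777

(2.0525, -0.7777, -0.3986)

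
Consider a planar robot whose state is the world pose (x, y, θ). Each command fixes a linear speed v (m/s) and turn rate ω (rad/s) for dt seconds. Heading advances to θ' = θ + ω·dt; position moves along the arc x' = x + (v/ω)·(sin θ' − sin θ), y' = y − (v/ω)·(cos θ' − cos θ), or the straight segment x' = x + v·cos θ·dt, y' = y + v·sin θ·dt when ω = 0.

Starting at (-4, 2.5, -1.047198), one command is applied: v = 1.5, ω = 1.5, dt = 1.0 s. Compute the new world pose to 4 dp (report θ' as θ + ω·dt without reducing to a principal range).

(-2.6965, 2.1008, 0.4528)

θ' = -1.0472 + 1.5·1.0 = 0.4528
R = v/ω = 1.5/1.5 = 1.0000
x' = -4 + 1.0000·(sin 0.4528 − sin -1.0472) = -2.6965
y' = 2.5 − 1.0000·(cos 0.4528 − cos -1.0472) = 2.1008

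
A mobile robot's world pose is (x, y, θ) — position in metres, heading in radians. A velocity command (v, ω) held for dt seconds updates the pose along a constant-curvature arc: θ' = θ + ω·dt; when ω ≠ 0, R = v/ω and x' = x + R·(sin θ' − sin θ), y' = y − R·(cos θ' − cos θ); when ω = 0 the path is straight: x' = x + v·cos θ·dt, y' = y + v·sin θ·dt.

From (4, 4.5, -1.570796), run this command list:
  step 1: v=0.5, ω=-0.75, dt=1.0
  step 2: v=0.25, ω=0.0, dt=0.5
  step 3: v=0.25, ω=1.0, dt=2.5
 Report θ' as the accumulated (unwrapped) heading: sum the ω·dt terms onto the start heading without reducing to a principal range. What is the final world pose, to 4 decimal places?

(3.9634, 3.5377, 0.1792)

step 1: θ'=-2.3208 (R=-0.6667) → pose (3.8211, 4.0456, -2.3208)
step 2: θ'=-2.3208 (straight) → pose (3.7359, 3.9541, -2.3208)
step 3: θ'=0.1792 (R=0.2500) → pose (3.9634, 3.5377, 0.1792)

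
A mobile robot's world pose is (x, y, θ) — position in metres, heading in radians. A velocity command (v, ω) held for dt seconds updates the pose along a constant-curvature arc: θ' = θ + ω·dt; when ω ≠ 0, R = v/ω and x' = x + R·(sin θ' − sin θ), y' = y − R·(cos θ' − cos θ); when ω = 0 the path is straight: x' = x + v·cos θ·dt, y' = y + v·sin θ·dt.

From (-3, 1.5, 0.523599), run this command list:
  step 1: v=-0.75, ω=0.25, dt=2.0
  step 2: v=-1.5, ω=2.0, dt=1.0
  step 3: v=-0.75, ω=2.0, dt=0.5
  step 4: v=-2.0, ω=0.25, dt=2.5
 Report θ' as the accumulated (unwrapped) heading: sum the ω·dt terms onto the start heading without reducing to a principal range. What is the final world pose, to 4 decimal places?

step 1: θ'=1.0236 (R=-3.0000) → pose (-4.0620, 0.4628, 1.0236)
step 2: θ'=3.0236 (R=-0.7500) → pose (-3.5098, -0.6722, 3.0236)
step 3: θ'=4.0236 (R=-0.3750) → pose (-3.1761, -0.5382, 4.0236)
step 4: θ'=4.6486 (R=-8.0000) → pose (-1.3685, 4.0367, 4.6486)

(-1.3685, 4.0367, 4.6486)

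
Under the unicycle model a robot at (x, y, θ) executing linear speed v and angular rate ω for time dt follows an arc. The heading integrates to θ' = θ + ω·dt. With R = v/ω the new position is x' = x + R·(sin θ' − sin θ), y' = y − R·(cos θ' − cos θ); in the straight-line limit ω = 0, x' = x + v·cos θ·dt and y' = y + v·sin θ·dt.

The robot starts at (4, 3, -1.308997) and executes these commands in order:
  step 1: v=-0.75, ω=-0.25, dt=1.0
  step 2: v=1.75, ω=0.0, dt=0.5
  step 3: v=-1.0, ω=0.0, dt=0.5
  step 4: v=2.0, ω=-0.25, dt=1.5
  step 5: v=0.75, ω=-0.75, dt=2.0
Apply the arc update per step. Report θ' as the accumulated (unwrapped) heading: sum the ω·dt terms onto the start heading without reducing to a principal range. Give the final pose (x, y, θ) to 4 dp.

(2.1581, -0.1727, -3.4340)

step 1: θ'=-1.5590 (R=3.0000) → pose (3.8980, 3.7411, -1.5590)
step 2: θ'=-1.5590 (straight) → pose (3.9083, 2.8661, -1.5590)
step 3: θ'=-1.5590 (straight) → pose (3.9024, 3.3661, -1.5590)
step 4: θ'=-1.9340 (R=-8.0000) → pose (3.3811, 0.4296, -1.9340)
step 5: θ'=-3.4340 (R=-1.0000) → pose (2.1581, -0.1727, -3.4340)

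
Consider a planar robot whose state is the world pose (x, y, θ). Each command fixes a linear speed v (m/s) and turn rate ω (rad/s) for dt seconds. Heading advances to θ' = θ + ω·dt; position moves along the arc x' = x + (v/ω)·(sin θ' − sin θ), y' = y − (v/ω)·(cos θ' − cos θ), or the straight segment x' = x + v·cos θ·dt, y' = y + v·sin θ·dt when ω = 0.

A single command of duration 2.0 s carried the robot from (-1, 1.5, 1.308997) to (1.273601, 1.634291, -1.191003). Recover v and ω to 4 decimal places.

Δθ = -1.191003 − 1.308997 = -2.500000
ω = Δθ/dt = -2.500000/2.0 = -1.2500
R = Δx/(sin θ' − sin θ) = -1.2000
v = R·ω = -1.2000·-1.2500 = 1.5000

v = 1.5000, ω = -1.2500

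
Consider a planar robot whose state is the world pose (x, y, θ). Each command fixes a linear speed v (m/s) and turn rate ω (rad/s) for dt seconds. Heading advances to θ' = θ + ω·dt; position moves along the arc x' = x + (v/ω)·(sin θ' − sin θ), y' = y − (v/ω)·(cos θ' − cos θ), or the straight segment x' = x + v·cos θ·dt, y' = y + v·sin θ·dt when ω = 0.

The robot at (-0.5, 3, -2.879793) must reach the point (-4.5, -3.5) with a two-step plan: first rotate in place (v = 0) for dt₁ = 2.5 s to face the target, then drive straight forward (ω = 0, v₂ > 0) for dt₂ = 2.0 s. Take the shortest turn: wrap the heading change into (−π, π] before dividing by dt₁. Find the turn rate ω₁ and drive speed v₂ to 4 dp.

ω₁ = 0.3029, v₂ = 3.8161

heading to target = atan2(-3.5−3, -4.5−-0.5) = -2.1225
Δθ = wrap(-2.1225 − -2.8798) = 0.7573; ω₁ = Δθ/dt₁ = 0.3029
distance = √((-4.5−-0.5)² + (-3.5−3)²) = 7.6322; v₂ = distance/dt₂ = 3.8161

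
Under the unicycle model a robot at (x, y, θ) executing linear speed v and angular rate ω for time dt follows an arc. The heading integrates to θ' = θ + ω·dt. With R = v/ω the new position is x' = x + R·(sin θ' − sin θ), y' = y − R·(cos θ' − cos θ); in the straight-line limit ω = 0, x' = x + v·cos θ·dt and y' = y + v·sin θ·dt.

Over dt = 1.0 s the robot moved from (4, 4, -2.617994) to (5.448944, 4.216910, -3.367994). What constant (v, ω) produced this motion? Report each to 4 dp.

Δθ = -3.367994 − -2.617994 = -0.750000
ω = Δθ/dt = -0.750000/1.0 = -0.7500
R = Δx/(sin θ' − sin θ) = 2.0000
v = R·ω = 2.0000·-0.7500 = -1.5000

v = -1.5000, ω = -0.7500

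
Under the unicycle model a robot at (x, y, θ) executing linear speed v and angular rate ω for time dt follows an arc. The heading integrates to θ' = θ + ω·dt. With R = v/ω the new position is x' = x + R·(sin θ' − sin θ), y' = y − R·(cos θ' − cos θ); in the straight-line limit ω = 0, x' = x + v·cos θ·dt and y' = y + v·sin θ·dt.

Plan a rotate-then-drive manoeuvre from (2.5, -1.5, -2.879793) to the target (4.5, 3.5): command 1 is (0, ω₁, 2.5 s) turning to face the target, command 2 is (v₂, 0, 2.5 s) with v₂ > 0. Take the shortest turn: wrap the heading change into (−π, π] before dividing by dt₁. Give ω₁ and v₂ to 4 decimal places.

ω₁ = -0.8852, v₂ = 2.1541

heading to target = atan2(3.5−-1.5, 4.5−2.5) = 1.1903
Δθ = wrap(1.1903 − -2.8798) = -2.2131; ω₁ = Δθ/dt₁ = -0.8852
distance = √((4.5−2.5)² + (3.5−-1.5)²) = 5.3852; v₂ = distance/dt₂ = 2.1541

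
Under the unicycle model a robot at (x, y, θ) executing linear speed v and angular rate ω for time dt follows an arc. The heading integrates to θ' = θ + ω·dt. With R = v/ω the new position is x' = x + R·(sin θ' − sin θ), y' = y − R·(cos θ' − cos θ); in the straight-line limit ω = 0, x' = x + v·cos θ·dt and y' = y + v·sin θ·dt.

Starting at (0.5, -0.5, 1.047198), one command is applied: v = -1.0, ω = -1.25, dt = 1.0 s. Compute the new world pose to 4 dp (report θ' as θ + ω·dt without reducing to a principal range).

θ' = 1.0472 + -1.25·1.0 = -0.2028
R = v/ω = -1.0/-1.25 = 0.8000
x' = 0.5 + 0.8000·(sin -0.2028 − sin 1.0472) = -0.3540
y' = -0.5 − 0.8000·(cos -0.2028 − cos 1.0472) = -0.8836

(-0.3540, -0.8836, -0.2028)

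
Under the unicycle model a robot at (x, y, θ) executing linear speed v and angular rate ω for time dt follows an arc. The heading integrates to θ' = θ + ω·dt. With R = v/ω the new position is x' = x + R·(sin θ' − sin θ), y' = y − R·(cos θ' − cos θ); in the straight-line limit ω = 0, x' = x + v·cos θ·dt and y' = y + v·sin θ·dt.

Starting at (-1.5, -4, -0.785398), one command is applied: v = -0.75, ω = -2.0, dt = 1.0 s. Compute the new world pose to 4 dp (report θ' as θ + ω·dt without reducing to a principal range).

θ' = -0.7854 + -2.0·1.0 = -2.7854
R = v/ω = -0.75/-2.0 = 0.3750
x' = -1.5 + 0.3750·(sin -2.7854 − sin -0.7854) = -1.3656
y' = -4 − 0.3750·(cos -2.7854 − cos -0.7854) = -3.3834

(-1.3656, -3.3834, -2.7854)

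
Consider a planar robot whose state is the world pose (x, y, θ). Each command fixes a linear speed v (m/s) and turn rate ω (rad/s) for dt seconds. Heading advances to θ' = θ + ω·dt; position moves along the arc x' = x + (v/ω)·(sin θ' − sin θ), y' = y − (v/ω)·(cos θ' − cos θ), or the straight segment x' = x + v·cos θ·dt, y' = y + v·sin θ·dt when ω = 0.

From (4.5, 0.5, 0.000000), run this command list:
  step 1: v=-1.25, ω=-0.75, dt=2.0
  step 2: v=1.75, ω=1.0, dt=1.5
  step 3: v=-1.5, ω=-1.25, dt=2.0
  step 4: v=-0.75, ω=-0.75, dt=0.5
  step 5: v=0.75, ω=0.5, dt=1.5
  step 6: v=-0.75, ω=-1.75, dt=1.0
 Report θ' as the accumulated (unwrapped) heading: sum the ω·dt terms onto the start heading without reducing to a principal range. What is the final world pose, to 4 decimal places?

step 1: θ'=-1.5000 (R=1.6667) → pose (2.8375, 2.0488, -1.5000)
step 2: θ'=0.0000 (R=1.7500) → pose (4.5831, 0.4226, 0.0000)
step 3: θ'=-2.5000 (R=1.2000) → pose (3.8650, 2.5839, -2.5000)
step 4: θ'=-2.8750 (R=1.0000) → pose (4.2000, 2.7475, -2.8750)
step 5: θ'=-2.1250 (R=1.5000) → pose (3.3197, 2.0899, -2.1250)
step 6: θ'=-3.8750 (R=0.4286) → pose (3.9710, 2.1827, -3.8750)

(3.9710, 2.1827, -3.8750)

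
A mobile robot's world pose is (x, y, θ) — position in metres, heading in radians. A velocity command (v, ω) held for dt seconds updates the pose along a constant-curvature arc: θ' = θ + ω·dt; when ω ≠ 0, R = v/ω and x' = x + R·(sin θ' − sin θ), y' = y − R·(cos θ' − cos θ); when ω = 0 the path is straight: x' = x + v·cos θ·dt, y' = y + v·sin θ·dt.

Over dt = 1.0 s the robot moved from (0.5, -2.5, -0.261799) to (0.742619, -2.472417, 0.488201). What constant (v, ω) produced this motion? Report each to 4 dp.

Δθ = 0.488201 − -0.261799 = 0.750000
ω = Δθ/dt = 0.750000/1.0 = 0.7500
R = Δx/(sin θ' − sin θ) = 0.3333
v = R·ω = 0.3333·0.7500 = 0.2500

v = 0.2500, ω = 0.7500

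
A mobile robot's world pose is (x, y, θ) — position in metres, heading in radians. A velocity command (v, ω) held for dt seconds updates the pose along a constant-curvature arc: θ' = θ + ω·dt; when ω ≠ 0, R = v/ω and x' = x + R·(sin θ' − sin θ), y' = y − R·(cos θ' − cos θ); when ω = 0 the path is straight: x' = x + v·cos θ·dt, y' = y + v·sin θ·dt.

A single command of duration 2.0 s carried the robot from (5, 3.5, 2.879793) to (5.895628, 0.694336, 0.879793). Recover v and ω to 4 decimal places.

v = -1.7500, ω = -1.0000

Δθ = 0.879793 − 2.879793 = -2.000000
ω = Δθ/dt = -2.000000/2.0 = -1.0000
R = −Δy/(cos θ' − cos θ) = 1.7500
v = R·ω = 1.7500·-1.0000 = -1.7500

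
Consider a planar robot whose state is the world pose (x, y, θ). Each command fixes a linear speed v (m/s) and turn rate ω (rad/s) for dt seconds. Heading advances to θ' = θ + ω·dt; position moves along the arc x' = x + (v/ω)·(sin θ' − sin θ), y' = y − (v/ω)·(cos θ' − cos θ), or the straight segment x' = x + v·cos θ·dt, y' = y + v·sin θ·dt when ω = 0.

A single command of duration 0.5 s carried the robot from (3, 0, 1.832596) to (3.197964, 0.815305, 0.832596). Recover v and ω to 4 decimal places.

v = 1.7500, ω = -2.0000

Δθ = 0.832596 − 1.832596 = -1.000000
ω = Δθ/dt = -1.000000/0.5 = -2.0000
R = −Δy/(cos θ' − cos θ) = -0.8750
v = R·ω = -0.8750·-2.0000 = 1.7500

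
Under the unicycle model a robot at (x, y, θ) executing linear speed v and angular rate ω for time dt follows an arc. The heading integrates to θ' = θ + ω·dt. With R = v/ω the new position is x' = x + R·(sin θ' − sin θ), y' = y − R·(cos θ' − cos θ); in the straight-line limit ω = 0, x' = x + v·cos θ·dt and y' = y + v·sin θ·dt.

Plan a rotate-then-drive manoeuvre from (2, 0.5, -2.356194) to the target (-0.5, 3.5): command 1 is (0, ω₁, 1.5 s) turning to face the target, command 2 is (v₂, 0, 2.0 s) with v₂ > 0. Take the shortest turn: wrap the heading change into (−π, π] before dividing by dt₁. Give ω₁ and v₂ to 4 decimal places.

heading to target = atan2(3.5−0.5, -0.5−2) = 2.2655
Δθ = wrap(2.2655 − -2.3562) = -1.6615; ω₁ = Δθ/dt₁ = -1.1076
distance = √((-0.5−2)² + (3.5−0.5)²) = 3.9051; v₂ = distance/dt₂ = 1.9526

ω₁ = -1.1076, v₂ = 1.9526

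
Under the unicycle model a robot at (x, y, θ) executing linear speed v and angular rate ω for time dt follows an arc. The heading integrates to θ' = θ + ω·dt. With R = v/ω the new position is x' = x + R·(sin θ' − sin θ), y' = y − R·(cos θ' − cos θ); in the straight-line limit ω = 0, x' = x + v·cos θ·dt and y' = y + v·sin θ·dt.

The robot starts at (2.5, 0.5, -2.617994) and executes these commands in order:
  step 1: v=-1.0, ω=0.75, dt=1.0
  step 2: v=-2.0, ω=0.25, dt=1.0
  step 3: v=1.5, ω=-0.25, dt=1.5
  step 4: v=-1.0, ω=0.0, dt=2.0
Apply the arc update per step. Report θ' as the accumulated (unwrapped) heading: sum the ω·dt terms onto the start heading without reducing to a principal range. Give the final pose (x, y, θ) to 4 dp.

step 1: θ'=-1.8680 (R=-1.3333) → pose (3.1082, 1.2642, -1.8680)
step 2: θ'=-1.6180 (R=-8.0000) → pose (3.4500, 3.2295, -1.6180)
step 3: θ'=-1.9930 (R=-6.0000) → pose (2.9298, 1.0540, -1.9930)
step 4: θ'=-1.9930 (straight) → pose (3.7494, 2.8784, -1.9930)

(3.7494, 2.8784, -1.9930)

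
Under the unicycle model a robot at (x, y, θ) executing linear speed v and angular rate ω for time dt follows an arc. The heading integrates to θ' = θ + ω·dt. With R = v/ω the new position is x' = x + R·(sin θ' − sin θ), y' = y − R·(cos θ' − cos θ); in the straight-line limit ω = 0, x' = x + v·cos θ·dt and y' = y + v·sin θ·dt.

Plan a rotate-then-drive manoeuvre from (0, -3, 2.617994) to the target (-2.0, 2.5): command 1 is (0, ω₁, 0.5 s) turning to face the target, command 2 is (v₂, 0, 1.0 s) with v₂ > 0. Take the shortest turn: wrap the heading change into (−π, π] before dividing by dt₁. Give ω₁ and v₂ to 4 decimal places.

heading to target = atan2(2.5−-3, -2−0) = 1.9196
Δθ = wrap(1.9196 − 2.6180) = -0.6984; ω₁ = Δθ/dt₁ = -1.3969
distance = √((-2−0)² + (2.5−-3)²) = 5.8523; v₂ = distance/dt₂ = 5.8523

ω₁ = -1.3969, v₂ = 5.8523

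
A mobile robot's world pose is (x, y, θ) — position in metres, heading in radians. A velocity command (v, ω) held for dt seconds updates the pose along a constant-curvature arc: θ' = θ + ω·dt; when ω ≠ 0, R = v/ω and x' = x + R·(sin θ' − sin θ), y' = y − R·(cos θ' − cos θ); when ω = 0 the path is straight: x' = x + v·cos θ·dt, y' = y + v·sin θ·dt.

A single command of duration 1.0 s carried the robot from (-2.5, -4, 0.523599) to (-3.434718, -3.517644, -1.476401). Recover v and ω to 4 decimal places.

v = -1.2500, ω = -2.0000

Δθ = -1.476401 − 0.523599 = -2.000000
ω = Δθ/dt = -2.000000/1.0 = -2.0000
R = Δx/(sin θ' − sin θ) = 0.6250
v = R·ω = 0.6250·-2.0000 = -1.2500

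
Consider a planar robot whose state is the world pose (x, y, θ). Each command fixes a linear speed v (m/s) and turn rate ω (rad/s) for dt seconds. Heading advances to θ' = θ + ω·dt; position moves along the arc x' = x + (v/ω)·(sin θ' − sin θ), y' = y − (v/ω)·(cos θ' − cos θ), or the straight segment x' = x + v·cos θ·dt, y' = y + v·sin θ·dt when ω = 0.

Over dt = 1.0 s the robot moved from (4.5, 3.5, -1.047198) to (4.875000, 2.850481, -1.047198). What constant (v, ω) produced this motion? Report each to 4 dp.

Δθ = -1.047198 − -1.047198 = 0.000000
ω = Δθ/dt = 0.000000/1.0 = 0.0000
ω = 0 → v = (Δx·cos θ + Δy·sin θ)/dt = 0.7500

v = 0.7500, ω = 0.0000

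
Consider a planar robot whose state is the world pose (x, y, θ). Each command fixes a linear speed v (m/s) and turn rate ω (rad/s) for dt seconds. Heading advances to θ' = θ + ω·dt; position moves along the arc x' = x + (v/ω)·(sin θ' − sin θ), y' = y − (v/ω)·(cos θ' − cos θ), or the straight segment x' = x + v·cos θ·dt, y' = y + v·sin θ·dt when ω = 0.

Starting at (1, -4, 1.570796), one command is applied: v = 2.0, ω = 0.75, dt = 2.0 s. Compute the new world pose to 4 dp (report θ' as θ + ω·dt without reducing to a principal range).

(-1.4780, -1.3400, 3.0708)

θ' = 1.5708 + 0.75·2.0 = 3.0708
R = v/ω = 2.0/0.75 = 2.6667
x' = 1 + 2.6667·(sin 3.0708 − sin 1.5708) = -1.4780
y' = -4 − 2.6667·(cos 3.0708 − cos 1.5708) = -1.3400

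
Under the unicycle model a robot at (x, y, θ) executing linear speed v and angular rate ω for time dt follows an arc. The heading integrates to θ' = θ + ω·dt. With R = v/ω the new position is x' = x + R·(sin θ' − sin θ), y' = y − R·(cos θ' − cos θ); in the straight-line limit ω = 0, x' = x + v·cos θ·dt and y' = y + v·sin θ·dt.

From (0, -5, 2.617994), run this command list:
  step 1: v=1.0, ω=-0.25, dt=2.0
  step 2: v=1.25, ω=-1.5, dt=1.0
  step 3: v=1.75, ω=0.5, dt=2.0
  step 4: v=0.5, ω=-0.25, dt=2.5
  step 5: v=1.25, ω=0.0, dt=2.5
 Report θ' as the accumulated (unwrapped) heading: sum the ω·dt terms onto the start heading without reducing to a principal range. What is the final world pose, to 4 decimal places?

step 1: θ'=2.1180 (R=-4.0000) → pose (-1.4159, -3.6171, 2.1180)
step 2: θ'=0.6180 (R=-0.8333) → pose (-1.1871, -2.5043, 0.6180)
step 3: θ'=1.6180 (R=3.5000) → pose (0.2811, 0.5135, 1.6180)
step 4: θ'=0.9930 (R=-2.0000) → pose (0.6035, 1.7002, 0.9930)
step 5: θ'=0.9930 (straight) → pose (2.3103, 4.3179, 0.9930)

(2.3103, 4.3179, 0.9930)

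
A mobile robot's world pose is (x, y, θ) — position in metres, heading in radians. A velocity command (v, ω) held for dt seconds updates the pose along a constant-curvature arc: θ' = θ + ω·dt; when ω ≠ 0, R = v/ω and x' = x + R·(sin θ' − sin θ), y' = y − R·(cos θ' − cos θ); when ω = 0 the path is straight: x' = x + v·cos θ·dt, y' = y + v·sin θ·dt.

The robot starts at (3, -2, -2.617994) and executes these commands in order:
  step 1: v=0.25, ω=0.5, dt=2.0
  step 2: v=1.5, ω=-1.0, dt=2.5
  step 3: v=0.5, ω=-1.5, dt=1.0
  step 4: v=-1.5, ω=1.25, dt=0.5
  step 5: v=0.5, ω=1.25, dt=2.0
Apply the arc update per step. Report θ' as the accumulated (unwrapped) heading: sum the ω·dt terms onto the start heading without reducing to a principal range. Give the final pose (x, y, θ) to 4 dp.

(-0.9585, -2.9120, -2.4930)

step 1: θ'=-1.6180 (R=0.5000) → pose (2.7506, -2.4094, -1.6180)
step 2: θ'=-4.1180 (R=-1.5000) → pose (0.0095, -3.1787, -4.1180)
step 3: θ'=-5.6180 (R=-0.3333) → pose (0.0799, -2.7297, -5.6180)
step 4: θ'=-4.9930 (R=-1.2000) → pose (-0.3325, -3.3416, -4.9930)
step 5: θ'=-2.4930 (R=0.4000) → pose (-0.9585, -2.9120, -2.4930)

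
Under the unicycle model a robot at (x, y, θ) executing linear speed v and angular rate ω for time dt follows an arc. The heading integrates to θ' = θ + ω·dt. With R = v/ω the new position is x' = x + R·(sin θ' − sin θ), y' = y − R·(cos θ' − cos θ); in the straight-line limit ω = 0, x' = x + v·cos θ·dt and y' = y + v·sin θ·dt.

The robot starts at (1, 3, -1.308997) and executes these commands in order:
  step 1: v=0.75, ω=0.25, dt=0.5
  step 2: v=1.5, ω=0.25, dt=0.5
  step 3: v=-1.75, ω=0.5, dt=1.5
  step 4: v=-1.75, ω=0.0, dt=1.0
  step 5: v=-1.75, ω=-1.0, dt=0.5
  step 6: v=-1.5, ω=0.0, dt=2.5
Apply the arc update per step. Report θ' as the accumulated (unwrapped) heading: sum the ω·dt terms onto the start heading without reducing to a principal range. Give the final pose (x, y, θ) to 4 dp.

(-5.5318, 7.2947, -0.8090)

step 1: θ'=-1.1840 (R=3.0000) → pose (1.1194, 2.6448, -1.1840)
step 2: θ'=-1.0590 (R=6.0000) → pose (1.4450, 1.9697, -1.0590)
step 3: θ'=-0.3090 (R=-3.5000) → pose (-0.5422, 3.5898, -0.3090)
step 4: θ'=-0.3090 (straight) → pose (-2.2093, 4.1220, -0.3090)
step 5: θ'=-0.8090 (R=1.7500) → pose (-2.9434, 4.5812, -0.8090)
step 6: θ'=-0.8090 (straight) → pose (-5.5318, 7.2947, -0.8090)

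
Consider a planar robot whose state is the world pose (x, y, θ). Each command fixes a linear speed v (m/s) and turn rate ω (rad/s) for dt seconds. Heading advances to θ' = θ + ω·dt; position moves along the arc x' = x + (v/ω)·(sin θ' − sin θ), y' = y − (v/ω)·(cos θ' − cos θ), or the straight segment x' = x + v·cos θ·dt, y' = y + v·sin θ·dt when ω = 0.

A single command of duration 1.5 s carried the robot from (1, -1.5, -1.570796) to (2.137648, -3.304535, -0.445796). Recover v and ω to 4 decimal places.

v = 1.5000, ω = 0.7500

Δθ = -0.445796 − -1.570796 = 1.125000
ω = Δθ/dt = 1.125000/1.5 = 0.7500
R = −Δy/(cos θ' − cos θ) = 2.0000
v = R·ω = 2.0000·0.7500 = 1.5000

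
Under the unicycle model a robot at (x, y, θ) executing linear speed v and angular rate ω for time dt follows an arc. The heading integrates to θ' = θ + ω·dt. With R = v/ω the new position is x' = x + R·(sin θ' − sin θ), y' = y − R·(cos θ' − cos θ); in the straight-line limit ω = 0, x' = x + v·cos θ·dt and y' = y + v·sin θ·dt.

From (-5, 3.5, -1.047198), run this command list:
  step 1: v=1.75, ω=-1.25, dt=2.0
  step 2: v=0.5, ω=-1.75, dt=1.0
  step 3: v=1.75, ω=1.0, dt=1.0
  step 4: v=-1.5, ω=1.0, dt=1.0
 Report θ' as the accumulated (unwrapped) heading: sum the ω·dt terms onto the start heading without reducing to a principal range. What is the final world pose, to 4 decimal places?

(-5.6081, 2.7290, -3.2972)

step 1: θ'=-3.5472 (R=-1.4000) → pose (-6.7648, 1.5136, -3.5472)
step 2: θ'=-5.2972 (R=-0.2857) → pose (-6.8903, 1.9338, -5.2972)
step 3: θ'=-4.2972 (R=1.7500) → pose (-6.7482, 3.6058, -4.2972)
step 4: θ'=-3.2972 (R=-1.5000) → pose (-5.6081, 2.7290, -3.2972)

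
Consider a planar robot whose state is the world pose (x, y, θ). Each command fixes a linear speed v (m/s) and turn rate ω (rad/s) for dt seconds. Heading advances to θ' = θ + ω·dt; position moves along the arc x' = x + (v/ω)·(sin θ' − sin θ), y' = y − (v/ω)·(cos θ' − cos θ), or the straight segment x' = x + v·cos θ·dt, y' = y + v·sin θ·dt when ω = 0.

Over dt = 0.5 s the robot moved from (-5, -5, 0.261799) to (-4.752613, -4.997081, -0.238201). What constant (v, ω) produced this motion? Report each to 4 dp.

Δθ = -0.238201 − 0.261799 = -0.500000
ω = Δθ/dt = -0.500000/0.5 = -1.0000
R = Δx/(sin θ' − sin θ) = -0.5000
v = R·ω = -0.5000·-1.0000 = 0.5000

v = 0.5000, ω = -1.0000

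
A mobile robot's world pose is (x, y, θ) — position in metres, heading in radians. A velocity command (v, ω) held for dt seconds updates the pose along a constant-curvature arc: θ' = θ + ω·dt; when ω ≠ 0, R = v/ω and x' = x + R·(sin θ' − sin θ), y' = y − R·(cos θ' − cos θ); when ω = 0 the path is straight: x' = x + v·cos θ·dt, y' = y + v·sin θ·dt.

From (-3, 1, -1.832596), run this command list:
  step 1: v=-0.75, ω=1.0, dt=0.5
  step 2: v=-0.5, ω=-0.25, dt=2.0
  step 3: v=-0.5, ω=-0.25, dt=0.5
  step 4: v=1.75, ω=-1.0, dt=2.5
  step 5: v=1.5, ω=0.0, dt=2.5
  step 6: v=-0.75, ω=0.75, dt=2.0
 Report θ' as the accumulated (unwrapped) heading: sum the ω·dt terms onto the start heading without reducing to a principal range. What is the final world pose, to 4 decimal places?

step 1: θ'=-1.3326 (R=-0.7500) → pose (-2.9956, 1.3711, -1.3326)
step 2: θ'=-1.8326 (R=2.0000) → pose (-2.9839, 2.3606, -1.8326)
step 3: θ'=-1.9576 (R=2.0000) → pose (-2.9043, 2.5974, -1.9576)
step 4: θ'=-4.4576 (R=-1.7500) → pose (-6.2185, 2.8165, -4.4576)
step 5: θ'=-4.4576 (straight) → pose (-7.1637, 6.4454, -4.4576)
step 6: θ'=-2.9576 (R=-1.0000) → pose (-6.0130, 5.7144, -2.9576)

(-6.0130, 5.7144, -2.9576)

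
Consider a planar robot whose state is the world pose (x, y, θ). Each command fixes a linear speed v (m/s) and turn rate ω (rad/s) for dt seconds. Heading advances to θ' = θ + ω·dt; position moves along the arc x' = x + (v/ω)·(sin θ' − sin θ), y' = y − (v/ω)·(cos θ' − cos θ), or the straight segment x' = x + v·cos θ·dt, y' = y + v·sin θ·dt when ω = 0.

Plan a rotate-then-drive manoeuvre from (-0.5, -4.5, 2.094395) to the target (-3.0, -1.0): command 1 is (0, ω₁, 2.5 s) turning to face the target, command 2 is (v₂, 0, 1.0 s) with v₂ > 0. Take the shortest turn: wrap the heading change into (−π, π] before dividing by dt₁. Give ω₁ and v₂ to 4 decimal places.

ω₁ = 0.0387, v₂ = 4.3012

heading to target = atan2(-1−-4.5, -3−-0.5) = 2.1910
Δθ = wrap(2.1910 − 2.0944) = 0.0967; ω₁ = Δθ/dt₁ = 0.0387
distance = √((-3−-0.5)² + (-1−-4.5)²) = 4.3012; v₂ = distance/dt₂ = 4.3012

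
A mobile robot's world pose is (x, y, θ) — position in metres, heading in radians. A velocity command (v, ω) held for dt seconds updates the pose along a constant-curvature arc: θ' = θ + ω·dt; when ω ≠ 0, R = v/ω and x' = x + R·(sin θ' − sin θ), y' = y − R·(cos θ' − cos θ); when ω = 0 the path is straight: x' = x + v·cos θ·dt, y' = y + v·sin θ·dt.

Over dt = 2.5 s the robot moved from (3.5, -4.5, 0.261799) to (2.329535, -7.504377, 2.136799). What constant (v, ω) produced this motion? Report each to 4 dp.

Δθ = 2.136799 − 0.261799 = 1.875000
ω = Δθ/dt = 1.875000/2.5 = 0.7500
R = −Δy/(cos θ' − cos θ) = -2.0000
v = R·ω = -2.0000·0.7500 = -1.5000

v = -1.5000, ω = 0.7500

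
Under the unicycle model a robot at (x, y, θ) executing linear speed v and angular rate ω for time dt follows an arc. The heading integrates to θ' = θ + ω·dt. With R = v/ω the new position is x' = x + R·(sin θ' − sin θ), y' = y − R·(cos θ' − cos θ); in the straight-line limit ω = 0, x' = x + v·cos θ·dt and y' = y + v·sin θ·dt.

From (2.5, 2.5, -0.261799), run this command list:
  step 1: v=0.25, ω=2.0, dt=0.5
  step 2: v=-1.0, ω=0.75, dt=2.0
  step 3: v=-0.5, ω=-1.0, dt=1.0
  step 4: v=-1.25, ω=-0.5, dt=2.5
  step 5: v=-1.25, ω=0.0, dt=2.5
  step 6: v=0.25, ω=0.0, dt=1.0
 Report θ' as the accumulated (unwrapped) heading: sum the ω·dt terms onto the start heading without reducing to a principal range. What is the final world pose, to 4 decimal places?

step 1: θ'=0.7382 (R=0.1250) → pose (2.6165, 2.5283, 0.7382)
step 2: θ'=2.2382 (R=-1.3333) → pose (2.4665, 0.7168, 2.2382)
step 3: θ'=1.2382 (R=0.5000) → pose (2.5464, 0.2441, 1.2382)
step 4: θ'=-0.0118 (R=2.5000) → pose (0.1539, -1.4395, -0.0118)
step 5: θ'=-0.0118 (straight) → pose (-2.9709, -1.4027, -0.0118)
step 6: θ'=-0.0118 (straight) → pose (-2.7209, -1.4056, -0.0118)

(-2.7209, -1.4056, -0.0118)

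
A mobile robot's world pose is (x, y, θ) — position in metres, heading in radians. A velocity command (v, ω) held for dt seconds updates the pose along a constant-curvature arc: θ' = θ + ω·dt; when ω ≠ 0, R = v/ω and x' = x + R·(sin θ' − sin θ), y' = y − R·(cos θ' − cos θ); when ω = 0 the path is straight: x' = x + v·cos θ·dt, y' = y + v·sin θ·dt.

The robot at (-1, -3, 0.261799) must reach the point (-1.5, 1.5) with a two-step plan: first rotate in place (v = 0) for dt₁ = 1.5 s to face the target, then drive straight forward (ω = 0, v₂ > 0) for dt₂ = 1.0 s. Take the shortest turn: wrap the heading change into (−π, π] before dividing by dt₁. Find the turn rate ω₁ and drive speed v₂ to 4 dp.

ω₁ = 0.9464, v₂ = 4.5277

heading to target = atan2(1.5−-3, -1.5−-1) = 1.6815
Δθ = wrap(1.6815 − 0.2618) = 1.4197; ω₁ = Δθ/dt₁ = 0.9464
distance = √((-1.5−-1)² + (1.5−-3)²) = 4.5277; v₂ = distance/dt₂ = 4.5277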